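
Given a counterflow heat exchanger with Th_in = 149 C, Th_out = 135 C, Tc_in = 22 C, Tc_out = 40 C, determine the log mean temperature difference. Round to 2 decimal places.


dT1 = Th_in - Tc_out = 149 - 40 = 109
dT2 = Th_out - Tc_in = 135 - 22 = 113
LMTD = (dT1 - dT2) / ln(dT1/dT2)
LMTD = (109 - 113) / ln(109/113)
LMTD = 110.99 K


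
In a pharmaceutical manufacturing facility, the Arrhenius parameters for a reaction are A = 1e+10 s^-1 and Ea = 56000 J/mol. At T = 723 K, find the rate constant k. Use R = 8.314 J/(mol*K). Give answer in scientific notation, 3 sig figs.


k = A * exp(-Ea/(R*T))
k = 1e+10 * exp(-56000 / (8.314 * 723))
k = 1e+10 * exp(-9.316219)
k = 9.00e+05


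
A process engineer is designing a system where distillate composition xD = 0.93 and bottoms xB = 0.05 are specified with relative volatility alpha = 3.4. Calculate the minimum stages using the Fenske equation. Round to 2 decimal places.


N_min = ln((xD*(1-xB))/(xB*(1-xD))) / ln(alpha)
Numerator inside ln: 0.8835 / 0.0035 = 252.428571
ln(252.428571) = 5.531128
ln(alpha) = ln(3.4) = 1.223775
N_min = 5.531128 / 1.223775 = 4.52


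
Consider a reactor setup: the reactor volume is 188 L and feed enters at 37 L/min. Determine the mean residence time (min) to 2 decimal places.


tau = V / v0
tau = 188 / 37
tau = 5.08 min


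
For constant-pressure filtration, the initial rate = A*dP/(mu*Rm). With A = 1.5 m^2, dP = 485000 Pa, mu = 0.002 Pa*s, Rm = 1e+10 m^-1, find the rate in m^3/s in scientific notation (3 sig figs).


rate = A * dP / (mu * Rm)
rate = 1.5 * 485000 / (0.002 * 1e+10)
rate = 727500.0 / 2.000e+07
rate = 3.64e-02 m^3/s


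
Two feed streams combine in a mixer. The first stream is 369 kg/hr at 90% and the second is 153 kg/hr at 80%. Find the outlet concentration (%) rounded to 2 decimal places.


Mass balance on solute: F1*x1 + F2*x2 = F3*x3
F3 = F1 + F2 = 369 + 153 = 522 kg/hr
x3 = (F1*x1 + F2*x2)/F3
x3 = (369*0.9 + 153*0.8) / 522
x3 = 87.07%


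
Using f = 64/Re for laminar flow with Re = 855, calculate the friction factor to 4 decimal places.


f = 64 / Re
f = 64 / 855
f = 0.0749


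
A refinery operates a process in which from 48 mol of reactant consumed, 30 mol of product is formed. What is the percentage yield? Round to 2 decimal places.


Yield = (moles product / moles consumed) * 100%
Yield = (30 / 48) * 100
Yield = 0.625 * 100
Yield = 62.50%


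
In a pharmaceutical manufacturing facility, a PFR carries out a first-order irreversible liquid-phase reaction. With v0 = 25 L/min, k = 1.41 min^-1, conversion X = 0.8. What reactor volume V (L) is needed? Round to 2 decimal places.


V = (v0/k) * ln(1/(1-X))
V = (25/1.41) * ln(1/(1-0.8))
V = 17.730496 * ln(5.0)
V = 17.730496 * 1.609438
V = 28.54 L


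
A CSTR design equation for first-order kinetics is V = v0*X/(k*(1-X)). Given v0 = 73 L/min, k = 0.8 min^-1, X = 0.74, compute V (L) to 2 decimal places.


V = v0 * X / (k * (1 - X))
V = 73 * 0.74 / (0.8 * (1 - 0.74))
V = 54.02 / (0.8 * 0.26)
V = 54.02 / 0.208
V = 259.71 L


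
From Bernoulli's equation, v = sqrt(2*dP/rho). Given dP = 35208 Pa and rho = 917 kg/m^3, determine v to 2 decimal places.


v = sqrt(2*dP/rho)
v = sqrt(2*35208/917)
v = sqrt(76.789531)
v = 8.76 m/s


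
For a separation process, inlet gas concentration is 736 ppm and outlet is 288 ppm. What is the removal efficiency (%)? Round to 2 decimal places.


Efficiency = (G_in - G_out) / G_in * 100%
Efficiency = (736 - 288) / 736 * 100
Efficiency = 448 / 736 * 100
Efficiency = 60.87%


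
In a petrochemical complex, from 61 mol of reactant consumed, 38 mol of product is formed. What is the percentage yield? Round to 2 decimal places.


Yield = (moles product / moles consumed) * 100%
Yield = (38 / 61) * 100
Yield = 0.623 * 100
Yield = 62.30%


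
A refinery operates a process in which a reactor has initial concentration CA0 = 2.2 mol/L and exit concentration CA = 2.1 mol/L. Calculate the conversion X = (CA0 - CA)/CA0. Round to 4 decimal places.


X = (CA0 - CA) / CA0
X = (2.2 - 2.1) / 2.2
X = 0.1 / 2.2
X = 0.0455


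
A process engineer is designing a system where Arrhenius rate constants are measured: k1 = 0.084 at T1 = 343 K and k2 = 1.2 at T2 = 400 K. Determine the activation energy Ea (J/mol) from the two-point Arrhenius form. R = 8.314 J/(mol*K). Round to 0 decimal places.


Ea = R * ln(k2/k1) / (1/T1 - 1/T2)
ln(k2/k1) = ln(1.2/0.084) = 2.65926
1/T1 - 1/T2 = 1/343 - 1/400 = 0.000415451895
Ea = 8.314 * 2.65926 / 0.000415451895
Ea = 53217 J/mol


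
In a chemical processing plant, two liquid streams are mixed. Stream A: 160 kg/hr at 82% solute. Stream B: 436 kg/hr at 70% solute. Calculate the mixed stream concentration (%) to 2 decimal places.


Mass balance on solute: F1*x1 + F2*x2 = F3*x3
F3 = F1 + F2 = 160 + 436 = 596 kg/hr
x3 = (F1*x1 + F2*x2)/F3
x3 = (160*0.82 + 436*0.7) / 596
x3 = 73.22%


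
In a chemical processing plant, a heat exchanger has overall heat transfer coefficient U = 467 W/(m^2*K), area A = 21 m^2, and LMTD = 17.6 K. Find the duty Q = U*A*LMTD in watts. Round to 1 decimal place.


Q = U * A * LMTD
Q = 467 * 21 * 17.6
Q = 172603.2 W


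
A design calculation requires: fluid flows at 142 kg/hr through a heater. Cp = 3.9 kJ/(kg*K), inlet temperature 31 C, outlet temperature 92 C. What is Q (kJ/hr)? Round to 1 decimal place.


Q = m_dot * Cp * (T2 - T1)
Q = 142 * 3.9 * (92 - 31)
Q = 142 * 3.9 * 61
Q = 33781.8 kJ/hr


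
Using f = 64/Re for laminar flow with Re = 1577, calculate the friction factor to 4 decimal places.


f = 64 / Re
f = 64 / 1577
f = 0.0406


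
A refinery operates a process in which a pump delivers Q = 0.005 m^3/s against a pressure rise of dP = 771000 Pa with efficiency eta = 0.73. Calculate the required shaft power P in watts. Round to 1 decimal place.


P = Q * dP / eta
P = 0.005 * 771000 / 0.73
P = 3855.0 / 0.73
P = 5280.8 W


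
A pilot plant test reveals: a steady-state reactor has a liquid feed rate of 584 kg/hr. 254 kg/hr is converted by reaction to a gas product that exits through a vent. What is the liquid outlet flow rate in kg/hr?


Steady-state mass balance on the main outlet: F_out = F_in - F_removed
F_out = 584 - 254
F_out = 330 kg/hr


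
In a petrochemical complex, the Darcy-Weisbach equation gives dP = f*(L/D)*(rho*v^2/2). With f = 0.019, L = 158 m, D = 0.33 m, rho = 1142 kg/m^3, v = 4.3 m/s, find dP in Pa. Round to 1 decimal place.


dP = f * (L/D) * (rho*v^2/2)
dP = 0.019 * (158/0.33) * (1142*4.3^2/2)
L/D = 478.78787879
rho*v^2/2 = 1142*18.49/2 = 10557.79
dP = 0.019 * 478.78787879 * 10557.79
dP = 96043.9 Pa


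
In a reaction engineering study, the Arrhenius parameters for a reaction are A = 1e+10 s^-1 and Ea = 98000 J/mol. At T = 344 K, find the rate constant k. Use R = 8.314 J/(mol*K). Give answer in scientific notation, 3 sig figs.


k = A * exp(-Ea/(R*T))
k = 1e+10 * exp(-98000 / (8.314 * 344))
k = 1e+10 * exp(-34.265543)
k = 1.31e-05


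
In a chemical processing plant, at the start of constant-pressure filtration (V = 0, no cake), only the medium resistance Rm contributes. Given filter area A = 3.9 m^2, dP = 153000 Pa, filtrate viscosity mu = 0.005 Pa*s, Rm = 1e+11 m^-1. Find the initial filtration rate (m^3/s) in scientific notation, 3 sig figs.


rate = A * dP / (mu * Rm)
rate = 3.9 * 153000 / (0.005 * 1e+11)
rate = 596700.0 / 5.000e+08
rate = 1.19e-03 m^3/s


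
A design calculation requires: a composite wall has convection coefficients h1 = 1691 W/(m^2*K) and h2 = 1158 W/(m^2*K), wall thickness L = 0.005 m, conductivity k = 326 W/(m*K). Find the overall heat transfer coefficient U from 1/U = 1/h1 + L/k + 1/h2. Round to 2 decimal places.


1/U = 1/h1 + L/k + 1/h2
1/U = 1/1691 + 0.005/326 + 1/1158
1/U = 0.0005913661 + 1.53374e-05 + 0.0008635579
1/U = 0.0014702614
U = 680.15 W/(m^2*K)


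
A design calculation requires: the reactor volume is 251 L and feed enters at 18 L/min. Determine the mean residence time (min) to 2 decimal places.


tau = V / v0
tau = 251 / 18
tau = 13.94 min


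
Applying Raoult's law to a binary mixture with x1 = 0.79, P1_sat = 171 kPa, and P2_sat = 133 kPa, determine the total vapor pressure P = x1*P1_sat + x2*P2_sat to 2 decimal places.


P = x1*P1_sat + x2*P2_sat
x2 = 1 - x1 = 1 - 0.79 = 0.21
P = 0.79*171 + 0.21*133
P = 135.09 + 27.93
P = 163.02 kPa


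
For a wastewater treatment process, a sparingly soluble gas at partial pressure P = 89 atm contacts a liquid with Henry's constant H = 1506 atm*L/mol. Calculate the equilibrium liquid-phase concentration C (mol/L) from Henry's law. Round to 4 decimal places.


C = P / H
C = 89 / 1506
C = 0.0591 mol/L


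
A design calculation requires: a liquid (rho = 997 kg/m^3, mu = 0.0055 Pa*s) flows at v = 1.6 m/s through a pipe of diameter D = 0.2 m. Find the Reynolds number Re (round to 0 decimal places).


Re = rho * v * D / mu
Re = 997 * 1.6 * 0.2 / 0.0055
Re = 319.04 / 0.0055
Re = 58007


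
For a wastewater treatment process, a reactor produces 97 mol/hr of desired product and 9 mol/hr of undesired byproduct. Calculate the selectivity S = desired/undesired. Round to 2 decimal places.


S = desired product rate / undesired product rate
S = 97 / 9
S = 10.78


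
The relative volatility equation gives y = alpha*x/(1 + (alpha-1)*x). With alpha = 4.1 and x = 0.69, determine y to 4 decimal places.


y = alpha*x / (1 + (alpha-1)*x)
y = 4.1*0.69 / (1 + (4.1-1)*0.69)
y = 2.829 / (1 + 2.139)
y = 2.829 / 3.139
y = 0.9012


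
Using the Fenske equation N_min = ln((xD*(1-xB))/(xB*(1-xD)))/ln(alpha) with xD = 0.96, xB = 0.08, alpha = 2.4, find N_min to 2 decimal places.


N_min = ln((xD*(1-xB))/(xB*(1-xD))) / ln(alpha)
Numerator inside ln: 0.8832 / 0.0032 = 276.0
ln(276.0) = 5.620401
ln(alpha) = ln(2.4) = 0.875469
N_min = 5.620401 / 0.875469 = 6.42


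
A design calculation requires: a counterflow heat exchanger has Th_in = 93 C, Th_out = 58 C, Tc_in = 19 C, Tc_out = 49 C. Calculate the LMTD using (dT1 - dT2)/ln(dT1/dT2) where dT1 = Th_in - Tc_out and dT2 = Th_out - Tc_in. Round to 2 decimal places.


dT1 = Th_in - Tc_out = 93 - 49 = 44
dT2 = Th_out - Tc_in = 58 - 19 = 39
LMTD = (dT1 - dT2) / ln(dT1/dT2)
LMTD = (44 - 39) / ln(44/39)
LMTD = 41.45 K


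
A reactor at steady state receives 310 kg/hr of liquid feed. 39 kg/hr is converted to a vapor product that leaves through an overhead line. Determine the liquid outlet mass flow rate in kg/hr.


Steady-state mass balance on the main outlet: F_out = F_in - F_removed
F_out = 310 - 39
F_out = 271 kg/hr


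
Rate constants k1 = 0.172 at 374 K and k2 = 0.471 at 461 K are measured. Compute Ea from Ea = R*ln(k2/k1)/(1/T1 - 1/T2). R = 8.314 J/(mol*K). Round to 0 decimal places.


Ea = R * ln(k2/k1) / (1/T1 - 1/T2)
ln(k2/k1) = ln(0.471/0.172) = 1.0073636
1/T1 - 1/T2 = 1/374 - 1/461 = 0.000504599394
Ea = 8.314 * 1.0073636 / 0.000504599394
Ea = 16598 J/mol


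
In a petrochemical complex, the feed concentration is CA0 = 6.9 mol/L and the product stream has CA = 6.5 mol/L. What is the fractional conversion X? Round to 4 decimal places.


X = (CA0 - CA) / CA0
X = (6.9 - 6.5) / 6.9
X = 0.4 / 6.9
X = 0.0580


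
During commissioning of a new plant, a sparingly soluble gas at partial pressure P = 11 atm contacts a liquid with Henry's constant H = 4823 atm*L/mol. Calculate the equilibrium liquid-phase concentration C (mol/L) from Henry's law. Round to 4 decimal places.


C = P / H
C = 11 / 4823
C = 0.0023 mol/L


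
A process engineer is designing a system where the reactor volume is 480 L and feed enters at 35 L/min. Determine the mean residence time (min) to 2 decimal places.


tau = V / v0
tau = 480 / 35
tau = 13.71 min


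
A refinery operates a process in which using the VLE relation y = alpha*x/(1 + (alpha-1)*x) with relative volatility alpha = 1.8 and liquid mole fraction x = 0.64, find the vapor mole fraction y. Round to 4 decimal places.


y = alpha*x / (1 + (alpha-1)*x)
y = 1.8*0.64 / (1 + (1.8-1)*0.64)
y = 1.152 / (1 + 0.512)
y = 1.152 / 1.512
y = 0.7619


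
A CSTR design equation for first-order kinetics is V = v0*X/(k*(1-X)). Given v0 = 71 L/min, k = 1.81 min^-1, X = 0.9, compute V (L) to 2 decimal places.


V = v0 * X / (k * (1 - X))
V = 71 * 0.9 / (1.81 * (1 - 0.9))
V = 63.9 / (1.81 * 0.1)
V = 63.9 / 0.181
V = 353.04 L


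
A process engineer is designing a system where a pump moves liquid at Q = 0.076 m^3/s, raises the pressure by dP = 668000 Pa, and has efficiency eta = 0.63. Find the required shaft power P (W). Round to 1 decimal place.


P = Q * dP / eta
P = 0.076 * 668000 / 0.63
P = 50768.0 / 0.63
P = 80584.1 W


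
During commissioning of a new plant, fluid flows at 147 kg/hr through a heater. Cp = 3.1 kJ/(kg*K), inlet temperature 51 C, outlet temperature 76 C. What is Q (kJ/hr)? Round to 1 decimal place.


Q = m_dot * Cp * (T2 - T1)
Q = 147 * 3.1 * (76 - 51)
Q = 147 * 3.1 * 25
Q = 11392.5 kJ/hr


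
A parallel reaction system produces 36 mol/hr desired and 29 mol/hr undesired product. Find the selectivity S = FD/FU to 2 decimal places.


S = desired product rate / undesired product rate
S = 36 / 29
S = 1.24


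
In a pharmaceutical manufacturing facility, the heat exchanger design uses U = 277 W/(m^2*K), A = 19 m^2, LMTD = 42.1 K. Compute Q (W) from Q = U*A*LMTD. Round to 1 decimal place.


Q = U * A * LMTD
Q = 277 * 19 * 42.1
Q = 221572.3 W


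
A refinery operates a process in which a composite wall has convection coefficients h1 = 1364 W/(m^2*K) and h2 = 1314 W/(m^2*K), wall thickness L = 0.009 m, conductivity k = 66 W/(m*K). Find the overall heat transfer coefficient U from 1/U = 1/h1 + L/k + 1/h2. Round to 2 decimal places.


1/U = 1/h1 + L/k + 1/h2
1/U = 1/1364 + 0.009/66 + 1/1314
1/U = 0.0007331378 + 0.0001363636 + 0.000761035
1/U = 0.0016305364
U = 613.30 W/(m^2*K)


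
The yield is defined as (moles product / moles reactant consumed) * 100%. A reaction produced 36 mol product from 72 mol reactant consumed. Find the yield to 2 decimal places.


Yield = (moles product / moles consumed) * 100%
Yield = (36 / 72) * 100
Yield = 0.5 * 100
Yield = 50.00%


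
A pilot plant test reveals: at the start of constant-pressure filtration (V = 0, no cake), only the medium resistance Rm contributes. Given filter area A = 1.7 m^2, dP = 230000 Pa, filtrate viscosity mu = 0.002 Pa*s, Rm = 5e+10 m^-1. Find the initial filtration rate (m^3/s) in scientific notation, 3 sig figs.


rate = A * dP / (mu * Rm)
rate = 1.7 * 230000 / (0.002 * 5e+10)
rate = 391000.0 / 1.000e+08
rate = 3.91e-03 m^3/s


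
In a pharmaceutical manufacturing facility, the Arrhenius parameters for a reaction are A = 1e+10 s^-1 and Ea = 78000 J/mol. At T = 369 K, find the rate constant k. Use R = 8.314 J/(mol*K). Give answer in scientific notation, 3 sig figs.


k = A * exp(-Ea/(R*T))
k = 1e+10 * exp(-78000 / (8.314 * 369))
k = 1e+10 * exp(-25.424839)
k = 9.08e-02


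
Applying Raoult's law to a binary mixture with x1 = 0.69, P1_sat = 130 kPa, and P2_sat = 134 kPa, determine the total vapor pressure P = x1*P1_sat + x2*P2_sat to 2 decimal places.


P = x1*P1_sat + x2*P2_sat
x2 = 1 - x1 = 1 - 0.69 = 0.31
P = 0.69*130 + 0.31*134
P = 89.7 + 41.54
P = 131.24 kPa


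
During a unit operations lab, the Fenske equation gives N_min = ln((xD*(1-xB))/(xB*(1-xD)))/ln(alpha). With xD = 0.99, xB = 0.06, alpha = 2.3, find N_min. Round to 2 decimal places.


N_min = ln((xD*(1-xB))/(xB*(1-xD))) / ln(alpha)
Numerator inside ln: 0.9306 / 0.0006 = 1551.0
ln(1551.0) = 7.346655
ln(alpha) = ln(2.3) = 0.832909
N_min = 7.346655 / 0.832909 = 8.82


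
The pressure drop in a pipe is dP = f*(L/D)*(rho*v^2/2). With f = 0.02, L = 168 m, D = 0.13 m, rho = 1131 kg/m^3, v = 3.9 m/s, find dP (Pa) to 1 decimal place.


dP = f * (L/D) * (rho*v^2/2)
dP = 0.02 * (168/0.13) * (1131*3.9^2/2)
L/D = 1292.30769231
rho*v^2/2 = 1131*15.21/2 = 8601.255
dP = 0.02 * 1292.30769231 * 8601.255
dP = 222309.4 Pa


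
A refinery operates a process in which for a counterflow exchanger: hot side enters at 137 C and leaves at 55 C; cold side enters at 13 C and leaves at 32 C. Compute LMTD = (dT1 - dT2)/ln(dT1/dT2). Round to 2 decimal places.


dT1 = Th_in - Tc_out = 137 - 32 = 105
dT2 = Th_out - Tc_in = 55 - 13 = 42
LMTD = (dT1 - dT2) / ln(dT1/dT2)
LMTD = (105 - 42) / ln(105/42)
LMTD = 68.76 K


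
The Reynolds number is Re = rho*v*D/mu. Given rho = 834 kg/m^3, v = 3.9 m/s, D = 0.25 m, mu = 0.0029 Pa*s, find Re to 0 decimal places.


Re = rho * v * D / mu
Re = 834 * 3.9 * 0.25 / 0.0029
Re = 813.15 / 0.0029
Re = 280397


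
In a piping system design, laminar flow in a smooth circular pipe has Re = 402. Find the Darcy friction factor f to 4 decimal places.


f = 64 / Re
f = 64 / 402
f = 0.1592


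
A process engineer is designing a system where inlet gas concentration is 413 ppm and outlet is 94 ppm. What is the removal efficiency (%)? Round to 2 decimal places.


Efficiency = (G_in - G_out) / G_in * 100%
Efficiency = (413 - 94) / 413 * 100
Efficiency = 319 / 413 * 100
Efficiency = 77.24%


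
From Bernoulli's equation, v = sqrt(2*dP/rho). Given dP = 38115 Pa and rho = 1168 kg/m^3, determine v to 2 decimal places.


v = sqrt(2*dP/rho)
v = sqrt(2*38115/1168)
v = sqrt(65.265411)
v = 8.08 m/s


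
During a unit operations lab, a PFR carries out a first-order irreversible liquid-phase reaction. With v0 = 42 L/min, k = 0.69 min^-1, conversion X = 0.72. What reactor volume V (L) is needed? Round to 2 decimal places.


V = (v0/k) * ln(1/(1-X))
V = (42/0.69) * ln(1/(1-0.72))
V = 60.869565 * ln(3.571429)
V = 60.869565 * 1.272966
V = 77.48 L


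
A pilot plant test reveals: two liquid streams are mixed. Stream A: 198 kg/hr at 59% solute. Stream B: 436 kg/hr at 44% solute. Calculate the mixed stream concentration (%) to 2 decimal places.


Mass balance on solute: F1*x1 + F2*x2 = F3*x3
F3 = F1 + F2 = 198 + 436 = 634 kg/hr
x3 = (F1*x1 + F2*x2)/F3
x3 = (198*0.59 + 436*0.44) / 634
x3 = 48.68%


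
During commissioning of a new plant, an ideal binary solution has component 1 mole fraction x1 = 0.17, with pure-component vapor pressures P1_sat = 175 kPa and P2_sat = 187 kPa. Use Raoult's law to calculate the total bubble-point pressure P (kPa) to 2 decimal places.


P = x1*P1_sat + x2*P2_sat
x2 = 1 - x1 = 1 - 0.17 = 0.83
P = 0.17*175 + 0.83*187
P = 29.75 + 155.21
P = 184.96 kPa


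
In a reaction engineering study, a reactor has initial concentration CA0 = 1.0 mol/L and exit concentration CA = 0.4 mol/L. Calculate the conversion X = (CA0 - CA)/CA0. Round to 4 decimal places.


X = (CA0 - CA) / CA0
X = (1.0 - 0.4) / 1.0
X = 0.6 / 1.0
X = 0.6000


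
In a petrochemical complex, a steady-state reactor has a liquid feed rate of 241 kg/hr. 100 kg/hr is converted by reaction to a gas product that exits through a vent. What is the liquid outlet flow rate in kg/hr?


Steady-state mass balance on the main outlet: F_out = F_in - F_removed
F_out = 241 - 100
F_out = 141 kg/hr


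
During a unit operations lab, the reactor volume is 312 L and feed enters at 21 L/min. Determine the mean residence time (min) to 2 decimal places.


tau = V / v0
tau = 312 / 21
tau = 14.86 min


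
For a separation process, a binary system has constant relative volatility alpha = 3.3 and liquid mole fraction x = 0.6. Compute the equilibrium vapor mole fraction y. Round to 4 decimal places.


y = alpha*x / (1 + (alpha-1)*x)
y = 3.3*0.6 / (1 + (3.3-1)*0.6)
y = 1.98 / (1 + 1.38)
y = 1.98 / 2.38
y = 0.8319


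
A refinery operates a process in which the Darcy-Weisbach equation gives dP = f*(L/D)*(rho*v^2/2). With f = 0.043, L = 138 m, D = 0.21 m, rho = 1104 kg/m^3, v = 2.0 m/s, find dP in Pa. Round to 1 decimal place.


dP = f * (L/D) * (rho*v^2/2)
dP = 0.043 * (138/0.21) * (1104*2.0^2/2)
L/D = 657.14285714
rho*v^2/2 = 1104*4.0/2 = 2208.0
dP = 0.043 * 657.14285714 * 2208.0
dP = 62391.8 Pa


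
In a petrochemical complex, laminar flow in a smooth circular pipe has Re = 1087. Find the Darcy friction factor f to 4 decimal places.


f = 64 / Re
f = 64 / 1087
f = 0.0589


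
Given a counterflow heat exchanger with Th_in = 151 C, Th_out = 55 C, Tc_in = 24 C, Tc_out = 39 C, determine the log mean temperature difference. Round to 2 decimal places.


dT1 = Th_in - Tc_out = 151 - 39 = 112
dT2 = Th_out - Tc_in = 55 - 24 = 31
LMTD = (dT1 - dT2) / ln(dT1/dT2)
LMTD = (112 - 31) / ln(112/31)
LMTD = 63.06 K


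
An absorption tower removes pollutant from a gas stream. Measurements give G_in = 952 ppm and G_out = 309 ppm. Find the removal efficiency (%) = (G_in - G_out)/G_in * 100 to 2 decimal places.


Efficiency = (G_in - G_out) / G_in * 100%
Efficiency = (952 - 309) / 952 * 100
Efficiency = 643 / 952 * 100
Efficiency = 67.54%


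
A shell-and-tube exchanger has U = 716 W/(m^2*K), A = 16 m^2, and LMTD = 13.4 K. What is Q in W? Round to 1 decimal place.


Q = U * A * LMTD
Q = 716 * 16 * 13.4
Q = 153510.4 W


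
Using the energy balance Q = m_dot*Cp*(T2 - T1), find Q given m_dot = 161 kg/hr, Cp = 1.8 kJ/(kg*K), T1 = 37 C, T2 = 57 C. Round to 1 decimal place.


Q = m_dot * Cp * (T2 - T1)
Q = 161 * 1.8 * (57 - 37)
Q = 161 * 1.8 * 20
Q = 5796.0 kJ/hr


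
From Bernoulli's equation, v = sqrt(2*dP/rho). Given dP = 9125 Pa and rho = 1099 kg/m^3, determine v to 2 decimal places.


v = sqrt(2*dP/rho)
v = sqrt(2*9125/1099)
v = sqrt(16.606005)
v = 4.08 m/s


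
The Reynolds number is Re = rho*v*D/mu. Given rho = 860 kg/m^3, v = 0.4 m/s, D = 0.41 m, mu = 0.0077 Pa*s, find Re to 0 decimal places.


Re = rho * v * D / mu
Re = 860 * 0.4 * 0.41 / 0.0077
Re = 141.04 / 0.0077
Re = 18317


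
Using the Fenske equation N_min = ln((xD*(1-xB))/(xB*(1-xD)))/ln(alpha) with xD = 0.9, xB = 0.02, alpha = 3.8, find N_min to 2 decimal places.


N_min = ln((xD*(1-xB))/(xB*(1-xD))) / ln(alpha)
Numerator inside ln: 0.882 / 0.002 = 441.0
ln(441.0) = 6.089045
ln(alpha) = ln(3.8) = 1.335001
N_min = 6.089045 / 1.335001 = 4.56


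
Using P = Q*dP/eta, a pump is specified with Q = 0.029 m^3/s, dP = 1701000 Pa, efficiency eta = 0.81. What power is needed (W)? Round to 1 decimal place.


P = Q * dP / eta
P = 0.029 * 1701000 / 0.81
P = 49329.0 / 0.81
P = 60900.0 W


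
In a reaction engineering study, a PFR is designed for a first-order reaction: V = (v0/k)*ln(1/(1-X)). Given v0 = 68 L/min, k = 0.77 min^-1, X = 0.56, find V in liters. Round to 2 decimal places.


V = (v0/k) * ln(1/(1-X))
V = (68/0.77) * ln(1/(1-0.56))
V = 88.311688 * ln(2.272727)
V = 88.311688 * 0.82098
V = 72.50 L


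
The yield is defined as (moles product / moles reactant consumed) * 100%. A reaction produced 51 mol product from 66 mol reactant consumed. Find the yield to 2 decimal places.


Yield = (moles product / moles consumed) * 100%
Yield = (51 / 66) * 100
Yield = 0.7727 * 100
Yield = 77.27%


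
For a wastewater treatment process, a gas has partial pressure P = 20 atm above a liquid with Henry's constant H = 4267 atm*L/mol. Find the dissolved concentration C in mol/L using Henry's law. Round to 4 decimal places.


C = P / H
C = 20 / 4267
C = 0.0047 mol/L


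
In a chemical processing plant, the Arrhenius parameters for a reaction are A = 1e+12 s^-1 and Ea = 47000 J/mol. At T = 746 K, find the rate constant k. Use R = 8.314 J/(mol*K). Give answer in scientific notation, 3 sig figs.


k = A * exp(-Ea/(R*T))
k = 1e+12 * exp(-47000 / (8.314 * 746))
k = 1e+12 * exp(-7.577902)
k = 5.12e+08


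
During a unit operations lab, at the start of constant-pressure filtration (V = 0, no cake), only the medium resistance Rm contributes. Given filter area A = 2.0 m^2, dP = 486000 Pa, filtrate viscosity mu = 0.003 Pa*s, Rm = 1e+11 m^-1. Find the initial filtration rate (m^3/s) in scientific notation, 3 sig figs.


rate = A * dP / (mu * Rm)
rate = 2.0 * 486000 / (0.003 * 1e+11)
rate = 972000.0 / 3.000e+08
rate = 3.24e-03 m^3/s


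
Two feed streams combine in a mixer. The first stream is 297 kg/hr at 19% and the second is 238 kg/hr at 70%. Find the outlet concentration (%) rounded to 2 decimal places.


Mass balance on solute: F1*x1 + F2*x2 = F3*x3
F3 = F1 + F2 = 297 + 238 = 535 kg/hr
x3 = (F1*x1 + F2*x2)/F3
x3 = (297*0.19 + 238*0.7) / 535
x3 = 41.69%


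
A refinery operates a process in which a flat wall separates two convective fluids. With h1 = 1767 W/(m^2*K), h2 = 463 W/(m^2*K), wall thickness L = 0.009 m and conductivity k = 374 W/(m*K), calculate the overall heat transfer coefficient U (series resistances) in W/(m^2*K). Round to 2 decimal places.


1/U = 1/h1 + L/k + 1/h2
1/U = 1/1767 + 0.009/374 + 1/463
1/U = 0.000565931 + 2.40642e-05 + 0.0021598272
1/U = 0.0027498224
U = 363.66 W/(m^2*K)


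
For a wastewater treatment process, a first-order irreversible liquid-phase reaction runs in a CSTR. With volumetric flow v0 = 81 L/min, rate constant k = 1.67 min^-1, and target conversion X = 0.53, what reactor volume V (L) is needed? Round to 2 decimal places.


V = v0 * X / (k * (1 - X))
V = 81 * 0.53 / (1.67 * (1 - 0.53))
V = 42.93 / (1.67 * 0.47)
V = 42.93 / 0.7849
V = 54.69 L


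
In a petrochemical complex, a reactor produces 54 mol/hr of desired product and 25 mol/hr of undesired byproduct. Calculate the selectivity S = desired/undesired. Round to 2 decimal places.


S = desired product rate / undesired product rate
S = 54 / 25
S = 2.16


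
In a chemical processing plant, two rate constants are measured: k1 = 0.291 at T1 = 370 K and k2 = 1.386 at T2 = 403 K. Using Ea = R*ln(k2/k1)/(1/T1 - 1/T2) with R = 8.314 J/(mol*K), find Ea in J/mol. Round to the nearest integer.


Ea = R * ln(k2/k1) / (1/T1 - 1/T2)
ln(k2/k1) = ln(1.386/0.291) = 1.5608539
1/T1 - 1/T2 = 1/370 - 1/403 = 0.000221313125
Ea = 8.314 * 1.5608539 / 0.000221313125
Ea = 58636 J/mol


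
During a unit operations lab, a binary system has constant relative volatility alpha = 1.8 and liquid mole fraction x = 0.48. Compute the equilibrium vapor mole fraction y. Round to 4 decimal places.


y = alpha*x / (1 + (alpha-1)*x)
y = 1.8*0.48 / (1 + (1.8-1)*0.48)
y = 0.864 / (1 + 0.384)
y = 0.864 / 1.384
y = 0.6243


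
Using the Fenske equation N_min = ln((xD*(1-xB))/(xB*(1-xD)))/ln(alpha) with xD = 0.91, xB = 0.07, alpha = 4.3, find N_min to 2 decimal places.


N_min = ln((xD*(1-xB))/(xB*(1-xD))) / ln(alpha)
Numerator inside ln: 0.8463 / 0.0063 = 134.333333
ln(134.333333) = 4.900324
ln(alpha) = ln(4.3) = 1.458615
N_min = 4.900324 / 1.458615 = 3.36


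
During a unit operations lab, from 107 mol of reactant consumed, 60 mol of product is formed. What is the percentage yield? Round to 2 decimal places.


Yield = (moles product / moles consumed) * 100%
Yield = (60 / 107) * 100
Yield = 0.5607 * 100
Yield = 56.07%


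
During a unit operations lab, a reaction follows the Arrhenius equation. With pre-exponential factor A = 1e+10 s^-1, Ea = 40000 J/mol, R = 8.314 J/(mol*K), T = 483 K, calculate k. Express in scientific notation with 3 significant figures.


k = A * exp(-Ea/(R*T))
k = 1e+10 * exp(-40000 / (8.314 * 483))
k = 1e+10 * exp(-9.960998)
k = 4.72e+05


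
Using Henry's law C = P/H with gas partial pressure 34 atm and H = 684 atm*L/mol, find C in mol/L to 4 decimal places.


C = P / H
C = 34 / 684
C = 0.0497 mol/L


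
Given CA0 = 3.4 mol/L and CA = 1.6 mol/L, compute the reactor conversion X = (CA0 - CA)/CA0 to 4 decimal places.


X = (CA0 - CA) / CA0
X = (3.4 - 1.6) / 3.4
X = 1.8 / 3.4
X = 0.5294


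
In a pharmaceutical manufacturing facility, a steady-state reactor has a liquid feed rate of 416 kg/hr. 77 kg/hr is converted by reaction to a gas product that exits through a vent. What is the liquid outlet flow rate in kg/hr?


Steady-state mass balance on the main outlet: F_out = F_in - F_removed
F_out = 416 - 77
F_out = 339 kg/hr


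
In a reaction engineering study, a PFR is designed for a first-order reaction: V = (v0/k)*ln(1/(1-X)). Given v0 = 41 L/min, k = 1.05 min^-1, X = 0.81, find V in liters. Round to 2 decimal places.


V = (v0/k) * ln(1/(1-X))
V = (41/1.05) * ln(1/(1-0.81))
V = 39.047619 * ln(5.263158)
V = 39.047619 * 1.660731
V = 64.85 L


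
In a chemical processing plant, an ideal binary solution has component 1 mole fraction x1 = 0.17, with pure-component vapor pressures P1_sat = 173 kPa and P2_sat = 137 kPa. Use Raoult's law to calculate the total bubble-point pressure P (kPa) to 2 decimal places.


P = x1*P1_sat + x2*P2_sat
x2 = 1 - x1 = 1 - 0.17 = 0.83
P = 0.17*173 + 0.83*137
P = 29.41 + 113.71
P = 143.12 kPa


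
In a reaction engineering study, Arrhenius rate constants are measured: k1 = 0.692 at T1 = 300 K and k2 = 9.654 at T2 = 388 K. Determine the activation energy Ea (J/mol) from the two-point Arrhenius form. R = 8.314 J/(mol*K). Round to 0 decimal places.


Ea = R * ln(k2/k1) / (1/T1 - 1/T2)
ln(k2/k1) = ln(9.654/0.692) = 2.6355417
1/T1 - 1/T2 = 1/300 - 1/388 = 0.000756013746
Ea = 8.314 * 2.6355417 / 0.000756013746
Ea = 28983 J/mol


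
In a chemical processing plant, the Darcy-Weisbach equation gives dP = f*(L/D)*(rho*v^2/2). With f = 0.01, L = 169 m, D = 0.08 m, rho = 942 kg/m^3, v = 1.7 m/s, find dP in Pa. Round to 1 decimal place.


dP = f * (L/D) * (rho*v^2/2)
dP = 0.01 * (169/0.08) * (942*1.7^2/2)
L/D = 2112.5
rho*v^2/2 = 942*2.89/2 = 1361.19
dP = 0.01 * 2112.5 * 1361.19
dP = 28755.1 Pa


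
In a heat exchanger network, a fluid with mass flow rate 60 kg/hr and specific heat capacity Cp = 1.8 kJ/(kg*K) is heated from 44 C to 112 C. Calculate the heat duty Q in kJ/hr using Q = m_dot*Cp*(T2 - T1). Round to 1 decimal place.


Q = m_dot * Cp * (T2 - T1)
Q = 60 * 1.8 * (112 - 44)
Q = 60 * 1.8 * 68
Q = 7344.0 kJ/hr


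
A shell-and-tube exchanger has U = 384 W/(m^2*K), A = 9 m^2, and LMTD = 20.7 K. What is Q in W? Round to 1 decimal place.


Q = U * A * LMTD
Q = 384 * 9 * 20.7
Q = 71539.2 W


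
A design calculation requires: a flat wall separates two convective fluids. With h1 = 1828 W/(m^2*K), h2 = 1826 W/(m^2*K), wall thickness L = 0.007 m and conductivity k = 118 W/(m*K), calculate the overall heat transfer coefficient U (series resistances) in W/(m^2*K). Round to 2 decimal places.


1/U = 1/h1 + L/k + 1/h2
1/U = 1/1828 + 0.007/118 + 1/1826
1/U = 0.000547046 + 5.9322e-05 + 0.0005476451
1/U = 0.0011540131
U = 866.54 W/(m^2*K)


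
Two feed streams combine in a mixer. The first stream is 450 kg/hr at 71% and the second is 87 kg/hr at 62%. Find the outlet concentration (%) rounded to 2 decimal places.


Mass balance on solute: F1*x1 + F2*x2 = F3*x3
F3 = F1 + F2 = 450 + 87 = 537 kg/hr
x3 = (F1*x1 + F2*x2)/F3
x3 = (450*0.71 + 87*0.62) / 537
x3 = 69.54%


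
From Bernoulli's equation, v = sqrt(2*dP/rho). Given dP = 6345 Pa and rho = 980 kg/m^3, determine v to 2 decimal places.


v = sqrt(2*dP/rho)
v = sqrt(2*6345/980)
v = sqrt(12.94898)
v = 3.60 m/s


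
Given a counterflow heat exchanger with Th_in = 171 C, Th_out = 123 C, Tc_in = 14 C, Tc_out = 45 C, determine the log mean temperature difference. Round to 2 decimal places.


dT1 = Th_in - Tc_out = 171 - 45 = 126
dT2 = Th_out - Tc_in = 123 - 14 = 109
LMTD = (dT1 - dT2) / ln(dT1/dT2)
LMTD = (126 - 109) / ln(126/109)
LMTD = 117.29 K


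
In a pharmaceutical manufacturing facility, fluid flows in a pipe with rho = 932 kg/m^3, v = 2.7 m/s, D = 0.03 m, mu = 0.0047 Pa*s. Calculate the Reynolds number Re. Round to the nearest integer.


Re = rho * v * D / mu
Re = 932 * 2.7 * 0.03 / 0.0047
Re = 75.492 / 0.0047
Re = 16062


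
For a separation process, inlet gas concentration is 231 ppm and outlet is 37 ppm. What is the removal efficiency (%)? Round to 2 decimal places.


Efficiency = (G_in - G_out) / G_in * 100%
Efficiency = (231 - 37) / 231 * 100
Efficiency = 194 / 231 * 100
Efficiency = 83.98%


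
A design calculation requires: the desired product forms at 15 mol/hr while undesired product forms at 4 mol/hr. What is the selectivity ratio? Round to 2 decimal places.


S = desired product rate / undesired product rate
S = 15 / 4
S = 3.75


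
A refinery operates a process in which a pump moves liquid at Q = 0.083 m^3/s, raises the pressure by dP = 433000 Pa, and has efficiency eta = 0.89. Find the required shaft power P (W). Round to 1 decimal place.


P = Q * dP / eta
P = 0.083 * 433000 / 0.89
P = 35939.0 / 0.89
P = 40380.9 W


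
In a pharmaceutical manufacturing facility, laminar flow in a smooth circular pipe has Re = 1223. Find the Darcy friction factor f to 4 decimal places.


f = 64 / Re
f = 64 / 1223
f = 0.0523


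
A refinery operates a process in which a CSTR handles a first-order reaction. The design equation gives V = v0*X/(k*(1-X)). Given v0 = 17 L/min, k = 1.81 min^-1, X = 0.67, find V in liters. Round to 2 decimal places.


V = v0 * X / (k * (1 - X))
V = 17 * 0.67 / (1.81 * (1 - 0.67))
V = 11.39 / (1.81 * 0.33)
V = 11.39 / 0.5973
V = 19.07 L


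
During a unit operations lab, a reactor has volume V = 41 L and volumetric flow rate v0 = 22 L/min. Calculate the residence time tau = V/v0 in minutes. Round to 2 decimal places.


tau = V / v0
tau = 41 / 22
tau = 1.86 min


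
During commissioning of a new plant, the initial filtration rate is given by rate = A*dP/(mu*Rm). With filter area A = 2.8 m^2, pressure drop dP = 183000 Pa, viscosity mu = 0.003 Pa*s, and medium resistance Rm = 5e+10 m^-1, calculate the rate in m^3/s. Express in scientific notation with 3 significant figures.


rate = A * dP / (mu * Rm)
rate = 2.8 * 183000 / (0.003 * 5e+10)
rate = 512400.0 / 1.500e+08
rate = 3.42e-03 m^3/s


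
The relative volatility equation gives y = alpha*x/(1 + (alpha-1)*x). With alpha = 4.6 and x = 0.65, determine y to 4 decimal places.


y = alpha*x / (1 + (alpha-1)*x)
y = 4.6*0.65 / (1 + (4.6-1)*0.65)
y = 2.99 / (1 + 2.34)
y = 2.99 / 3.34
y = 0.8952


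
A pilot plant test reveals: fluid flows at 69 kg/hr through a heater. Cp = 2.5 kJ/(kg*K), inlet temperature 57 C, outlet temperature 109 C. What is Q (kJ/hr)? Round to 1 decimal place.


Q = m_dot * Cp * (T2 - T1)
Q = 69 * 2.5 * (109 - 57)
Q = 69 * 2.5 * 52
Q = 8970.0 kJ/hr


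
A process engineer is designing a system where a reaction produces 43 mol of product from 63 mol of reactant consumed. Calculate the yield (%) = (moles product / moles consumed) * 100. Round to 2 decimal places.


Yield = (moles product / moles consumed) * 100%
Yield = (43 / 63) * 100
Yield = 0.6825 * 100
Yield = 68.25%


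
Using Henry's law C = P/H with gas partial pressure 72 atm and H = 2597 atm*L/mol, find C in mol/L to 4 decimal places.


C = P / H
C = 72 / 2597
C = 0.0277 mol/L


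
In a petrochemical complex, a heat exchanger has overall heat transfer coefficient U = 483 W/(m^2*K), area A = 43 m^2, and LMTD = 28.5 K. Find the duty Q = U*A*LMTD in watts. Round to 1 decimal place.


Q = U * A * LMTD
Q = 483 * 43 * 28.5
Q = 591916.5 W


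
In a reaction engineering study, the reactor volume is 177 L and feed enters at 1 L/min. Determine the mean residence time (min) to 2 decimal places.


tau = V / v0
tau = 177 / 1
tau = 177.00 min


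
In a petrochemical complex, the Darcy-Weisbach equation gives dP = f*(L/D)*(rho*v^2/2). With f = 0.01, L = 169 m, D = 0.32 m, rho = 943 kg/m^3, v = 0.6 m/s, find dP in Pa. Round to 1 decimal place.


dP = f * (L/D) * (rho*v^2/2)
dP = 0.01 * (169/0.32) * (943*0.6^2/2)
L/D = 528.125
rho*v^2/2 = 943*0.36/2 = 169.74
dP = 0.01 * 528.125 * 169.74
dP = 896.4 Pa


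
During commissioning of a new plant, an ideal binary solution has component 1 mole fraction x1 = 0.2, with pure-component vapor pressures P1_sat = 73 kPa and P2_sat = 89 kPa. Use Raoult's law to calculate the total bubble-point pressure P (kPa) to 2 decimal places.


P = x1*P1_sat + x2*P2_sat
x2 = 1 - x1 = 1 - 0.2 = 0.8
P = 0.2*73 + 0.8*89
P = 14.6 + 71.2
P = 85.80 kPa


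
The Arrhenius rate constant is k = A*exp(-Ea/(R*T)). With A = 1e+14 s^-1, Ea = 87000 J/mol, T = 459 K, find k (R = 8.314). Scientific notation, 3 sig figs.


k = A * exp(-Ea/(R*T))
k = 1e+14 * exp(-87000 / (8.314 * 459))
k = 1e+14 * exp(-22.797989)
k = 1.26e+04


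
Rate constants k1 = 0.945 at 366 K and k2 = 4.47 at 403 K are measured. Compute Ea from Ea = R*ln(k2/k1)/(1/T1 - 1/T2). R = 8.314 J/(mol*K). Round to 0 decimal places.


Ea = R * ln(k2/k1) / (1/T1 - 1/T2)
ln(k2/k1) = ln(4.47/0.945) = 1.5539588
1/T1 - 1/T2 = 1/366 - 1/403 = 0.000250850859
Ea = 8.314 * 1.5539588 / 0.000250850859
Ea = 51503 J/mol


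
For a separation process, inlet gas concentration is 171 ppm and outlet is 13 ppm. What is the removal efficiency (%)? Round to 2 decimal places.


Efficiency = (G_in - G_out) / G_in * 100%
Efficiency = (171 - 13) / 171 * 100
Efficiency = 158 / 171 * 100
Efficiency = 92.40%


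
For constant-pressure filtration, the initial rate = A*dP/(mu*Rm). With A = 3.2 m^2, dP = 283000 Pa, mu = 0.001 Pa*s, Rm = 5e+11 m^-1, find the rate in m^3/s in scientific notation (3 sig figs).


rate = A * dP / (mu * Rm)
rate = 3.2 * 283000 / (0.001 * 5e+11)
rate = 905600.0 / 5.000e+08
rate = 1.81e-03 m^3/s


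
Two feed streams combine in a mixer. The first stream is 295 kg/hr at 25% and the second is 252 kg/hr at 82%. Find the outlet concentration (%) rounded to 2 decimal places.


Mass balance on solute: F1*x1 + F2*x2 = F3*x3
F3 = F1 + F2 = 295 + 252 = 547 kg/hr
x3 = (F1*x1 + F2*x2)/F3
x3 = (295*0.25 + 252*0.82) / 547
x3 = 51.26%


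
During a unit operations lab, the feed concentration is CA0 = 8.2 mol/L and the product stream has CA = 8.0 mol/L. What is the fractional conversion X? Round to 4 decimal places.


X = (CA0 - CA) / CA0
X = (8.2 - 8.0) / 8.2
X = 0.2 / 8.2
X = 0.0244


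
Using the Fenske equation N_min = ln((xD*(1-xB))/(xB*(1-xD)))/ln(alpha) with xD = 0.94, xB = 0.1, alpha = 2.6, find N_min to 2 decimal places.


N_min = ln((xD*(1-xB))/(xB*(1-xD))) / ln(alpha)
Numerator inside ln: 0.846 / 0.006 = 141.0
ln(141.0) = 4.94876
ln(alpha) = ln(2.6) = 0.955511
N_min = 4.94876 / 0.955511 = 5.18


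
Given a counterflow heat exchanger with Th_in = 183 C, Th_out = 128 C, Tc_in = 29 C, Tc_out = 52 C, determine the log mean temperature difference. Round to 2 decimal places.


dT1 = Th_in - Tc_out = 183 - 52 = 131
dT2 = Th_out - Tc_in = 128 - 29 = 99
LMTD = (dT1 - dT2) / ln(dT1/dT2)
LMTD = (131 - 99) / ln(131/99)
LMTD = 114.25 K


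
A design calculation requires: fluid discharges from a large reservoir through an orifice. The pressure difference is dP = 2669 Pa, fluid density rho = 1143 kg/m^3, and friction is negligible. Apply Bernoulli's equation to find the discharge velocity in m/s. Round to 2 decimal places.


v = sqrt(2*dP/rho)
v = sqrt(2*2669/1143)
v = sqrt(4.670166)
v = 2.16 m/s


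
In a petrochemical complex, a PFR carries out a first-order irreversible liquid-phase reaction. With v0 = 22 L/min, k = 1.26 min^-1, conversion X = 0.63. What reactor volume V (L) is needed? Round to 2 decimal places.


V = (v0/k) * ln(1/(1-X))
V = (22/1.26) * ln(1/(1-0.63))
V = 17.460317 * ln(2.702703)
V = 17.460317 * 0.994252
V = 17.36 L


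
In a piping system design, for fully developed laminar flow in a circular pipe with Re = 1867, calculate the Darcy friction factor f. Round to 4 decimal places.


f = 64 / Re
f = 64 / 1867
f = 0.0343


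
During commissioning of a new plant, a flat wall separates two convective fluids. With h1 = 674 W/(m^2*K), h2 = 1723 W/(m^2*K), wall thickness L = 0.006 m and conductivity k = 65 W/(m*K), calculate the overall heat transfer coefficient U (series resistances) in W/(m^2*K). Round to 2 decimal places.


1/U = 1/h1 + L/k + 1/h2
1/U = 1/674 + 0.006/65 + 1/1723
1/U = 0.0014836795 + 9.23077e-05 + 0.0005803831
1/U = 0.0021563703
U = 463.74 W/(m^2*K)


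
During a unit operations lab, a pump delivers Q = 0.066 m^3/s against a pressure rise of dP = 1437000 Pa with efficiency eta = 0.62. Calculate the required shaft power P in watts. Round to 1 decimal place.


P = Q * dP / eta
P = 0.066 * 1437000 / 0.62
P = 94842.0 / 0.62
P = 152971.0 W
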